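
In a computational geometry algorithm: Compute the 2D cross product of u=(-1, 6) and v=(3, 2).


u x v = u_x*v_y - u_y*v_x = (-1)*2 - 6*3
= (-2) - 18 = -20

-20


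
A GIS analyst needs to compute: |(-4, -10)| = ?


|u| = sqrt((-4)^2 + (-10)^2) = sqrt(116) = 10.7703

10.7703


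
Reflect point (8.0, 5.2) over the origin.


Reflection over origin: (x,y) -> (-x,-y)
(8, 5.2) -> (-8, -5.2)

(-8, -5.2)


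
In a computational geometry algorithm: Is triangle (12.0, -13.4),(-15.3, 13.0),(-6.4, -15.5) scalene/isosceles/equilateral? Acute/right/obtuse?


Side lengths squared: AB^2=1442.25, BC^2=891.46, CA^2=342.97
Sorted: [342.97, 891.46, 1442.25]
By sides: Scalene, By angles: Obtuse

Scalene, Obtuse


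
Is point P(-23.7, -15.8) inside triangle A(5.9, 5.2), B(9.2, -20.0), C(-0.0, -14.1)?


Cross products: AB x AP = -815.22, BC x BP = 155.47, CA x CP = 447.38
All same sign? no

No, outside


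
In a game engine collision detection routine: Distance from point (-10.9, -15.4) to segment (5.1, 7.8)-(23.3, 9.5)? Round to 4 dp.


Project P onto AB: t = 0 (clamped to [0,1])
Closest point on segment: (5.1, 7.8)
Distance: 28.1823

28.1823


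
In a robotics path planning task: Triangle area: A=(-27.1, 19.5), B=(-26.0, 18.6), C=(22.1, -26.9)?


Area = |x_A(y_B-y_C) + x_B(y_C-y_A) + x_C(y_A-y_B)|/2
= |(-1233.05) + 1206.4 + 19.89|/2
= 6.76/2 = 3.38

3.38


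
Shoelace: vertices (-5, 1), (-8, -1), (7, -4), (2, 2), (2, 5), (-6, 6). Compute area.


Shoelace sum: ((-5)*(-1) - (-8)*1) + ((-8)*(-4) - 7*(-1)) + (7*2 - 2*(-4)) + (2*5 - 2*2) + (2*6 - (-6)*5) + ((-6)*1 - (-5)*6)
= 146
Area = |146|/2 = 73

73


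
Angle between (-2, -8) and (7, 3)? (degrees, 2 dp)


u.v = -38, |u| = sqrt(68) = 8.2462, |v| = sqrt(58) = 7.6158
cos(theta) = u.v/(|u||v|) = -38/sqrt(3944) = -0.605083
theta = acos(-0.605083) = 127.23 degrees

127.23 degrees


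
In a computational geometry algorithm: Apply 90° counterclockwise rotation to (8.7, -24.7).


90° CCW: (x,y) -> (-y, x)
(8.7,-24.7) -> (24.7, 8.7)

(24.7, 8.7)


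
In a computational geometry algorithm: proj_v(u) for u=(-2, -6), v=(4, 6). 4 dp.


u.v = -44, |v| = sqrt(52) = 7.2111
Scalar projection = u.v / |v| = -44 / sqrt(52) = -6.1017

-6.1017


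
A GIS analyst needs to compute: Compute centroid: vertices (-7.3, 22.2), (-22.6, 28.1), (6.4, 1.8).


Centroid = ((x_A+x_B+x_C)/3, (y_A+y_B+y_C)/3)
= (((-7.3)+(-22.6)+6.4)/3, (22.2+28.1+1.8)/3)
= (-7.8333, 17.3667)

(-7.8333, 17.3667)


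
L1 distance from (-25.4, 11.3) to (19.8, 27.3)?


|(-25.4)-19.8| + |11.3-27.3| = 45.2 + 16 = 61.2

61.2


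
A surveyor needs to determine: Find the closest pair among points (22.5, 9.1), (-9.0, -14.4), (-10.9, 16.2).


d(P0,P1) = 39.3001, d(P0,P2) = 34.1463, d(P1,P2) = 30.6589
Closest: P1 and P2

Closest pair: (-9.0, -14.4) and (-10.9, 16.2), distance = 30.6589


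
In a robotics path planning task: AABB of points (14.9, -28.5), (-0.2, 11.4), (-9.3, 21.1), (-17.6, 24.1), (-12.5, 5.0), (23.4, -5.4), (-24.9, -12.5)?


x range: [-24.9, 23.4]
y range: [-28.5, 24.1]
Bounding box: (-24.9,-28.5) to (23.4,24.1)

(-24.9,-28.5) to (23.4,24.1)


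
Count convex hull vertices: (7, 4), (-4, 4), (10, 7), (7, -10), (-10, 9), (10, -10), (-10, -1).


Convex hull vertices (CCW): (-10, -1), (7, -10), (10, -10), (10, 7), (-10, 9)
Count = 5

5


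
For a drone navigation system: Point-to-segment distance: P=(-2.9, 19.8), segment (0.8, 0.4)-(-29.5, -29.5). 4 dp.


Project P onto AB: t = 0 (clamped to [0,1])
Closest point on segment: (0.8, 0.4)
Distance: 19.7497

19.7497


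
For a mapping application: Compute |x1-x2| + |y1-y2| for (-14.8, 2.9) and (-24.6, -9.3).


|(-14.8)-(-24.6)| + |2.9-(-9.3)| = 9.8 + 12.2 = 22

22


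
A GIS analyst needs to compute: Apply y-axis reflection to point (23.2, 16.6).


Reflection over y-axis: (x,y) -> (-x,y)
(23.2, 16.6) -> (-23.2, 16.6)

(-23.2, 16.6)


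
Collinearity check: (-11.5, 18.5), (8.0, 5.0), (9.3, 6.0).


Cross product: (8-(-11.5))*(6-18.5) - (5-18.5)*(9.3-(-11.5))
= 37.05

No, not collinear


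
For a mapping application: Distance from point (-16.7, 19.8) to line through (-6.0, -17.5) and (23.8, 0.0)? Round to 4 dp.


|cross product| = 1298.79
|line direction| = sqrt(1194.29) = 34.5585
Distance = 1298.79/sqrt(1194.29) = 37.5824

37.5824


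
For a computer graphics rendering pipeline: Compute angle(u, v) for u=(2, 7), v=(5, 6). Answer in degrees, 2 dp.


u.v = 52, |u| = sqrt(53) = 7.2801, |v| = sqrt(61) = 7.8102
cos(theta) = u.v/(|u||v|) = 52/sqrt(3233) = 0.914535
theta = acos(0.914535) = 23.86 degrees

23.86 degrees


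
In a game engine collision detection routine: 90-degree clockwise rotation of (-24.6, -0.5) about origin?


90° CW: (x,y) -> (y, -x)
(-24.6,-0.5) -> (-0.5, 24.6)

(-0.5, 24.6)


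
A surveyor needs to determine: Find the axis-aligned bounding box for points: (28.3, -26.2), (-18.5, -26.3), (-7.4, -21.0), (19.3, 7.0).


x range: [-18.5, 28.3]
y range: [-26.3, 7]
Bounding box: (-18.5,-26.3) to (28.3,7)

(-18.5,-26.3) to (28.3,7)


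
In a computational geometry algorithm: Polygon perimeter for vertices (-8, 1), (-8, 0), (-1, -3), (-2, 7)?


Sides: (-8, 1)->(-8, 0): sqrt(1) = 1, (-8, 0)->(-1, -3): sqrt(58) = 7.615773, (-1, -3)->(-2, 7): sqrt(101) = 10.049876, (-2, 7)->(-8, 1): sqrt(72) = 8.485281
Sum = 27.15093
Perimeter = 27.1509

27.1509


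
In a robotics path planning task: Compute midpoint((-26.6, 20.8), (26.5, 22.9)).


M = (((-26.6)+26.5)/2, (20.8+22.9)/2)
= (-0.05, 21.85)

(-0.05, 21.85)


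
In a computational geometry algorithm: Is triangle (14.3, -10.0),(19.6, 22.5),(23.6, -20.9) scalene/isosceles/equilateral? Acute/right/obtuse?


Side lengths squared: AB^2=1084.34, BC^2=1899.56, CA^2=205.3
Sorted: [205.3, 1084.34, 1899.56]
By sides: Scalene, By angles: Obtuse

Scalene, Obtuse


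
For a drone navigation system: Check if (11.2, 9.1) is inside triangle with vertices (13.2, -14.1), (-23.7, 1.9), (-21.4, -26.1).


Cross products: AB x AP = -824.08, BC x BP = 993.76, CA x CP = 826.72
All same sign? no

No, outside


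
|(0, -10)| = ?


|u| = sqrt(0^2 + (-10)^2) = sqrt(100) = 10

10


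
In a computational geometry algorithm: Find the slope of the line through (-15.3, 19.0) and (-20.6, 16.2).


slope = (y2-y1)/(x2-x1) = (16.2-19)/((-20.6)-(-15.3)) = (-2.8)/(-5.3) = 0.5283

0.5283


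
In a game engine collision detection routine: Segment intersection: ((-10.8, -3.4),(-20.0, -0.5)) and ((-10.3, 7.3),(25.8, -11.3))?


Cross products: d1=-395.57, d2=-462, d3=-99.89, d4=-33.46
d1*d2 < 0 and d3*d4 < 0? no

No, they don't intersect


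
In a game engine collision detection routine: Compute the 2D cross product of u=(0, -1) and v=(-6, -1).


u x v = u_x*v_y - u_y*v_x = 0*(-1) - (-1)*(-6)
= 0 - 6 = -6

-6


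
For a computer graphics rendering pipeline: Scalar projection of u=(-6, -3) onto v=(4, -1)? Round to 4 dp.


u.v = -21, |v| = sqrt(17) = 4.1231
Scalar projection = u.v / |v| = -21 / sqrt(17) = -5.0932

-5.0932


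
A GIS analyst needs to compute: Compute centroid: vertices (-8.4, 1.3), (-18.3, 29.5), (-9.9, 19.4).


Centroid = ((x_A+x_B+x_C)/3, (y_A+y_B+y_C)/3)
= (((-8.4)+(-18.3)+(-9.9))/3, (1.3+29.5+19.4)/3)
= (-12.2, 16.7333)

(-12.2, 16.7333)


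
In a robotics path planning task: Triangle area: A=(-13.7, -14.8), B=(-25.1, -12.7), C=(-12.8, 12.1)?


Area = |x_A(y_B-y_C) + x_B(y_C-y_A) + x_C(y_A-y_B)|/2
= |339.76 + (-675.19) + 26.88|/2
= 308.55/2 = 154.275

154.275


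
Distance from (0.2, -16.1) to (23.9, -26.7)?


dx=23.7, dy=-10.6
d^2 = 23.7^2 + (-10.6)^2 = 674.05
d = sqrt(674.05) = 25.9625

25.9625


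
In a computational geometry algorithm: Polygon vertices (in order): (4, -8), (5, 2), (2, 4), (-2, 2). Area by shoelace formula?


Shoelace sum: (4*2 - 5*(-8)) + (5*4 - 2*2) + (2*2 - (-2)*4) + ((-2)*(-8) - 4*2)
= 84
Area = |84|/2 = 42

42


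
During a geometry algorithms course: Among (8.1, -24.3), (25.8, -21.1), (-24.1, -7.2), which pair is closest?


d(P0,P1) = 17.9869, d(P0,P2) = 36.4589, d(P1,P2) = 51.7998
Closest: P0 and P1

Closest pair: (8.1, -24.3) and (25.8, -21.1), distance = 17.9869


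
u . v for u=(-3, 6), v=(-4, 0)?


u . v = u_x*v_x + u_y*v_y = (-3)*(-4) + 6*0
= 12 + 0 = 12

12


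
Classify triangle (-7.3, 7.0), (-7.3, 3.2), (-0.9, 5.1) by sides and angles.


Side lengths squared: AB^2=14.44, BC^2=44.57, CA^2=44.57
Sorted: [14.44, 44.57, 44.57]
By sides: Isosceles, By angles: Acute

Isosceles, Acute


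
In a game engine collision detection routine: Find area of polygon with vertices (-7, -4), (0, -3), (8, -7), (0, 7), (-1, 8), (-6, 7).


Shoelace sum: ((-7)*(-3) - 0*(-4)) + (0*(-7) - 8*(-3)) + (8*7 - 0*(-7)) + (0*8 - (-1)*7) + ((-1)*7 - (-6)*8) + ((-6)*(-4) - (-7)*7)
= 222
Area = |222|/2 = 111

111


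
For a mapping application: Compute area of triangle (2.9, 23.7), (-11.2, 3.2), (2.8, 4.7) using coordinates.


Area = |x_A(y_B-y_C) + x_B(y_C-y_A) + x_C(y_A-y_B)|/2
= |(-4.35) + 212.8 + 57.4|/2
= 265.85/2 = 132.925

132.925


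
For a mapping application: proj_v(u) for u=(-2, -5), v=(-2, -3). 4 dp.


u.v = 19, |v| = sqrt(13) = 3.6056
Scalar projection = u.v / |v| = 19 / sqrt(13) = 5.2697

5.2697


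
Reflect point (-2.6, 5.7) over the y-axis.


Reflection over y-axis: (x,y) -> (-x,y)
(-2.6, 5.7) -> (2.6, 5.7)

(2.6, 5.7)


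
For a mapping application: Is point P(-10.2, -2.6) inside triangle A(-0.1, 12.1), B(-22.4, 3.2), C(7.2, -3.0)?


Cross products: AB x AP = 237.92, BC x BP = -96.04, CA x CP = 259.82
All same sign? no

No, outside


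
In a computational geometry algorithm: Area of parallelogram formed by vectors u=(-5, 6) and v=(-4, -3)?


|u x v| = |(-5)*(-3) - 6*(-4)|
= |15 - (-24)| = 39

39


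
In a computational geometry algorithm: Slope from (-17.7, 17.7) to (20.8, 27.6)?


slope = (y2-y1)/(x2-x1) = (27.6-17.7)/(20.8-(-17.7)) = 9.9/38.5 = 0.2571

0.2571


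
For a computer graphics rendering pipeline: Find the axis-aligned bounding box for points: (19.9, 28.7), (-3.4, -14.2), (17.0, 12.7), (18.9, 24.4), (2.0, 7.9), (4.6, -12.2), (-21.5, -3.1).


x range: [-21.5, 19.9]
y range: [-14.2, 28.7]
Bounding box: (-21.5,-14.2) to (19.9,28.7)

(-21.5,-14.2) to (19.9,28.7)


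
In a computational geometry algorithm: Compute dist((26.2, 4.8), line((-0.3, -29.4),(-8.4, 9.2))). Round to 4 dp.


|cross product| = 1299.92
|line direction| = sqrt(1555.57) = 39.4407
Distance = 1299.92/sqrt(1555.57) = 32.9588

32.9588


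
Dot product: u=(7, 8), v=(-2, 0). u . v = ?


u . v = u_x*v_x + u_y*v_y = 7*(-2) + 8*0
= (-14) + 0 = -14

-14


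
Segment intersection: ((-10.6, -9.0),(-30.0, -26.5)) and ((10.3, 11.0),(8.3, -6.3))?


Cross products: d1=-321.57, d2=-622.19, d3=-22.25, d4=278.37
d1*d2 < 0 and d3*d4 < 0? no

No, they don't intersect


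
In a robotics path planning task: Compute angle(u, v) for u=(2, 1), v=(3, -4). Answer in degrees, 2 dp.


u.v = 2, |u| = sqrt(5) = 2.2361, |v| = sqrt(25) = 5
cos(theta) = u.v/(|u||v|) = 2/sqrt(125) = 0.178885
theta = acos(0.178885) = 79.7 degrees

79.7 degrees


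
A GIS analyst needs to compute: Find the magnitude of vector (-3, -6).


|u| = sqrt((-3)^2 + (-6)^2) = sqrt(45) = 6.7082

6.7082


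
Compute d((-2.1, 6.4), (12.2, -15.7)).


dx=14.3, dy=-22.1
d^2 = 14.3^2 + (-22.1)^2 = 692.9
d = sqrt(692.9) = 26.323

26.323


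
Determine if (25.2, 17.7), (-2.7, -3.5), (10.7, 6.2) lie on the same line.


Cross product: ((-2.7)-25.2)*(6.2-17.7) - ((-3.5)-17.7)*(10.7-25.2)
= 13.45

No, not collinear


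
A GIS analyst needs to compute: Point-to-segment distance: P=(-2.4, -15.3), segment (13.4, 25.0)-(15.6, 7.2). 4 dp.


Project P onto AB: t = 1 (clamped to [0,1])
Closest point on segment: (15.6, 7.2)
Distance: 28.8141

28.8141


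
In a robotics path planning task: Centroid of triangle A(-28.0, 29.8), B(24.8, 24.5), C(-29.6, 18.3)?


Centroid = ((x_A+x_B+x_C)/3, (y_A+y_B+y_C)/3)
= (((-28)+24.8+(-29.6))/3, (29.8+24.5+18.3)/3)
= (-10.9333, 24.2)

(-10.9333, 24.2)


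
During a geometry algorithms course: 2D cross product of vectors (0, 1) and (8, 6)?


u x v = u_x*v_y - u_y*v_x = 0*6 - 1*8
= 0 - 8 = -8

-8


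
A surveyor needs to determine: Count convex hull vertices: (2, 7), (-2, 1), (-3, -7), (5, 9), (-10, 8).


Convex hull vertices (CCW): (-10, 8), (-3, -7), (5, 9)
Count = 3

3


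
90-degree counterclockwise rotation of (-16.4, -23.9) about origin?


90° CCW: (x,y) -> (-y, x)
(-16.4,-23.9) -> (23.9, -16.4)

(23.9, -16.4)


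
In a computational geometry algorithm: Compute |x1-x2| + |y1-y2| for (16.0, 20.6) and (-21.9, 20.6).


|16-(-21.9)| + |20.6-20.6| = 37.9 + 0 = 37.9

37.9


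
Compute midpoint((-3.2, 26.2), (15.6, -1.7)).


M = (((-3.2)+15.6)/2, (26.2+(-1.7))/2)
= (6.2, 12.25)

(6.2, 12.25)


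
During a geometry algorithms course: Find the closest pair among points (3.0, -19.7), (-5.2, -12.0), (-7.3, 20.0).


d(P0,P1) = 11.2486, d(P0,P2) = 41.0144, d(P1,P2) = 32.0688
Closest: P0 and P1

Closest pair: (3.0, -19.7) and (-5.2, -12.0), distance = 11.2486


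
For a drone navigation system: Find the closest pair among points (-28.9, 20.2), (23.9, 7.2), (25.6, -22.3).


d(P0,P1) = 54.3768, d(P0,P2) = 69.1122, d(P1,P2) = 29.5489
Closest: P1 and P2

Closest pair: (23.9, 7.2) and (25.6, -22.3), distance = 29.5489


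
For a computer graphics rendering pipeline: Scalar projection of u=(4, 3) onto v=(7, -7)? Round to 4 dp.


u.v = 7, |v| = sqrt(98) = 9.8995
Scalar projection = u.v / |v| = 7 / sqrt(98) = 0.7071

0.7071


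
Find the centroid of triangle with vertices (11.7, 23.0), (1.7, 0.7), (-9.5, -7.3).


Centroid = ((x_A+x_B+x_C)/3, (y_A+y_B+y_C)/3)
= ((11.7+1.7+(-9.5))/3, (23+0.7+(-7.3))/3)
= (1.3, 5.4667)

(1.3, 5.4667)


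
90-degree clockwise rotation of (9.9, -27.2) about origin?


90° CW: (x,y) -> (y, -x)
(9.9,-27.2) -> (-27.2, -9.9)

(-27.2, -9.9)


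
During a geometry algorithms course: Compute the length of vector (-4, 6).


|u| = sqrt((-4)^2 + 6^2) = sqrt(52) = 7.2111

7.2111


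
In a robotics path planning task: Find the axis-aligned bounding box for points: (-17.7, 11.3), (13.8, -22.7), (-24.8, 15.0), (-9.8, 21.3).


x range: [-24.8, 13.8]
y range: [-22.7, 21.3]
Bounding box: (-24.8,-22.7) to (13.8,21.3)

(-24.8,-22.7) to (13.8,21.3)


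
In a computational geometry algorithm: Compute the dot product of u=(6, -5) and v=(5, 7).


u . v = u_x*v_x + u_y*v_y = 6*5 + (-5)*7
= 30 + (-35) = -5

-5


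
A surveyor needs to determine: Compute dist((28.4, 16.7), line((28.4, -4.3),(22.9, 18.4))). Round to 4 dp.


|cross product| = 115.5
|line direction| = sqrt(545.54) = 23.3568
Distance = 115.5/sqrt(545.54) = 4.945

4.945


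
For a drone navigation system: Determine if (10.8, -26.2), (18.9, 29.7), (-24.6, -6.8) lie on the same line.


Cross product: (18.9-10.8)*((-6.8)-(-26.2)) - (29.7-(-26.2))*((-24.6)-10.8)
= 2136

No, not collinear


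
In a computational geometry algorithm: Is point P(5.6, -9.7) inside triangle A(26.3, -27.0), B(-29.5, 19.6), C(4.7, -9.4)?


Cross products: AB x AP = -0.72, BC x BP = 15.84, CA x CP = 9.36
All same sign? no

No, outside


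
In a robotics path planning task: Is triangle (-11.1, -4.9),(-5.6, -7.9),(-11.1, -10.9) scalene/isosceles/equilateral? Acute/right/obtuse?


Side lengths squared: AB^2=39.25, BC^2=39.25, CA^2=36
Sorted: [36, 39.25, 39.25]
By sides: Isosceles, By angles: Acute

Isosceles, Acute


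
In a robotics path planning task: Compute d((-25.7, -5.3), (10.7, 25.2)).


dx=36.4, dy=30.5
d^2 = 36.4^2 + 30.5^2 = 2255.21
d = sqrt(2255.21) = 47.4891

47.4891


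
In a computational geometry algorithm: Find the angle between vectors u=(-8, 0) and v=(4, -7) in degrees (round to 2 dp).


u.v = -32, |u| = sqrt(64) = 8, |v| = sqrt(65) = 8.0623
cos(theta) = u.v/(|u||v|) = -32/sqrt(4160) = -0.496139
theta = acos(-0.496139) = 119.74 degrees

119.74 degrees


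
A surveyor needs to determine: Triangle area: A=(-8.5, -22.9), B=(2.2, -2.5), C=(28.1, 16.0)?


Area = |x_A(y_B-y_C) + x_B(y_C-y_A) + x_C(y_A-y_B)|/2
= |157.25 + 85.58 + (-573.24)|/2
= 330.41/2 = 165.205

165.205


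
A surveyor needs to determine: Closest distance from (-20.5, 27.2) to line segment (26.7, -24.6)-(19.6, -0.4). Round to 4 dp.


Project P onto AB: t = 1 (clamped to [0,1])
Closest point on segment: (19.6, -0.4)
Distance: 48.6803

48.6803


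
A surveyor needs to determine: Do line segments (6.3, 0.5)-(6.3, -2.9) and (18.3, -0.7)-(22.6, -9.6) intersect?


Cross products: d1=-101.64, d2=-116.26, d3=40.8, d4=55.42
d1*d2 < 0 and d3*d4 < 0? no

No, they don't intersect


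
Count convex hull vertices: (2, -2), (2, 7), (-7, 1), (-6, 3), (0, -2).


Convex hull vertices (CCW): (-7, 1), (0, -2), (2, -2), (2, 7), (-6, 3)
Count = 5

5


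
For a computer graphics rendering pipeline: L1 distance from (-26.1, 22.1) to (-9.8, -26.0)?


|(-26.1)-(-9.8)| + |22.1-(-26)| = 16.3 + 48.1 = 64.4

64.4


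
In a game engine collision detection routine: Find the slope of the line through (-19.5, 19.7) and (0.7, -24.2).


slope = (y2-y1)/(x2-x1) = ((-24.2)-19.7)/(0.7-(-19.5)) = (-43.9)/20.2 = -2.1733

-2.1733


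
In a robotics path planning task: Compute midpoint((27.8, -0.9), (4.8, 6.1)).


M = ((27.8+4.8)/2, ((-0.9)+6.1)/2)
= (16.3, 2.6)

(16.3, 2.6)


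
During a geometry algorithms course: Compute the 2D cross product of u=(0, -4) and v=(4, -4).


u x v = u_x*v_y - u_y*v_x = 0*(-4) - (-4)*4
= 0 - (-16) = 16

16


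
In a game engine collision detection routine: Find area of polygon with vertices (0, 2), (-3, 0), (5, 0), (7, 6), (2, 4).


Shoelace sum: (0*0 - (-3)*2) + ((-3)*0 - 5*0) + (5*6 - 7*0) + (7*4 - 2*6) + (2*2 - 0*4)
= 56
Area = |56|/2 = 28

28


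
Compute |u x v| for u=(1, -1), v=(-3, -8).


|u x v| = |1*(-8) - (-1)*(-3)|
= |(-8) - 3| = 11

11


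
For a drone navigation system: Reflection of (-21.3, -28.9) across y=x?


Reflection over y=x: (x,y) -> (y,x)
(-21.3, -28.9) -> (-28.9, -21.3)

(-28.9, -21.3)


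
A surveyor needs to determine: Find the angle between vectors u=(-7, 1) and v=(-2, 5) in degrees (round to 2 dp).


u.v = 19, |u| = sqrt(50) = 7.0711, |v| = sqrt(29) = 5.3852
cos(theta) = u.v/(|u||v|) = 19/sqrt(1450) = 0.498964
theta = acos(0.498964) = 60.07 degrees

60.07 degrees


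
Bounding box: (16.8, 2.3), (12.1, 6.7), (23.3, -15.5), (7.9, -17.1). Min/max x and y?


x range: [7.9, 23.3]
y range: [-17.1, 6.7]
Bounding box: (7.9,-17.1) to (23.3,6.7)

(7.9,-17.1) to (23.3,6.7)


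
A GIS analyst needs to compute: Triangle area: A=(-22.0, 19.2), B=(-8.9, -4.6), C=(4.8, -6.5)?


Area = |x_A(y_B-y_C) + x_B(y_C-y_A) + x_C(y_A-y_B)|/2
= |(-41.8) + 228.73 + 114.24|/2
= 301.17/2 = 150.585

150.585


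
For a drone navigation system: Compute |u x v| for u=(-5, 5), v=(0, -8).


|u x v| = |(-5)*(-8) - 5*0|
= |40 - 0| = 40

40


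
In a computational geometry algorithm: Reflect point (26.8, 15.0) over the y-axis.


Reflection over y-axis: (x,y) -> (-x,y)
(26.8, 15) -> (-26.8, 15)

(-26.8, 15)


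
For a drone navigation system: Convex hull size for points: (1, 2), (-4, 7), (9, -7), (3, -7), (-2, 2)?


Convex hull vertices (CCW): (-4, 7), (-2, 2), (3, -7), (9, -7), (1, 2)
Count = 5

5


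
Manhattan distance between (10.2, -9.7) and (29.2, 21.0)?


|10.2-29.2| + |(-9.7)-21| = 19 + 30.7 = 49.7

49.7


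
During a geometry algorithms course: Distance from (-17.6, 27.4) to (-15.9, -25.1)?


dx=1.7, dy=-52.5
d^2 = 1.7^2 + (-52.5)^2 = 2759.14
d = sqrt(2759.14) = 52.5275

52.5275


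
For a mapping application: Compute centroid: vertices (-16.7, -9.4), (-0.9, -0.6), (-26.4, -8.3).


Centroid = ((x_A+x_B+x_C)/3, (y_A+y_B+y_C)/3)
= (((-16.7)+(-0.9)+(-26.4))/3, ((-9.4)+(-0.6)+(-8.3))/3)
= (-14.6667, -6.1)

(-14.6667, -6.1)


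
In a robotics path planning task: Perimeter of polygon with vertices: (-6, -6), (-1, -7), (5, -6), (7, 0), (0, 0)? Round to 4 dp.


Sides: (-6, -6)->(-1, -7): sqrt(26) = 5.09902, (-1, -7)->(5, -6): sqrt(37) = 6.082763, (5, -6)->(7, 0): sqrt(40) = 6.324555, (7, 0)->(0, 0): sqrt(49) = 7, (0, 0)->(-6, -6): sqrt(72) = 8.485281
Sum = 32.991619
Perimeter = 32.9916

32.9916


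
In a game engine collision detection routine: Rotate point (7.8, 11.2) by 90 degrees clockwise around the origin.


90° CW: (x,y) -> (y, -x)
(7.8,11.2) -> (11.2, -7.8)

(11.2, -7.8)


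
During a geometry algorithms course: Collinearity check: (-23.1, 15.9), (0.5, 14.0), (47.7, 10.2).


Cross product: (0.5-(-23.1))*(10.2-15.9) - (14-15.9)*(47.7-(-23.1))
= 0

Yes, collinear


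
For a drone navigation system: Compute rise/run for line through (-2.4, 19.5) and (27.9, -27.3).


slope = (y2-y1)/(x2-x1) = ((-27.3)-19.5)/(27.9-(-2.4)) = (-46.8)/30.3 = -1.5446

-1.5446


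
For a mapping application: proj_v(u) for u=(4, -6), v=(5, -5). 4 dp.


u.v = 50, |v| = sqrt(50) = 7.0711
Scalar projection = u.v / |v| = 50 / sqrt(50) = 7.0711

7.0711


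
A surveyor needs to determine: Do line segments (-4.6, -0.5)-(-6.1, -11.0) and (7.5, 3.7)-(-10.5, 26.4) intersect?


Cross products: d1=350.27, d2=573.32, d3=120.75, d4=-102.3
d1*d2 < 0 and d3*d4 < 0? no

No, they don't intersect


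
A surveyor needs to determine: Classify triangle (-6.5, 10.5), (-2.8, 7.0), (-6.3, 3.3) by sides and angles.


Side lengths squared: AB^2=25.94, BC^2=25.94, CA^2=51.88
Sorted: [25.94, 25.94, 51.88]
By sides: Isosceles, By angles: Right

Isosceles, Right


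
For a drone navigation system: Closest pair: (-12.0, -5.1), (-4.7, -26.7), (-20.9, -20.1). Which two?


d(P0,P1) = 22.8002, d(P0,P2) = 17.4416, d(P1,P2) = 17.4929
Closest: P0 and P2

Closest pair: (-12.0, -5.1) and (-20.9, -20.1), distance = 17.4416


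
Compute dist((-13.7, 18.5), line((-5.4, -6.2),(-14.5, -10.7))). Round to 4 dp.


|cross product| = 262.12
|line direction| = sqrt(103.06) = 10.1518
Distance = 262.12/sqrt(103.06) = 25.8199

25.8199


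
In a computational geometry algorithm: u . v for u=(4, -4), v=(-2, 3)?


u . v = u_x*v_x + u_y*v_y = 4*(-2) + (-4)*3
= (-8) + (-12) = -20

-20


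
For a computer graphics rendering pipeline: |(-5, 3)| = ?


|u| = sqrt((-5)^2 + 3^2) = sqrt(34) = 5.831

5.831


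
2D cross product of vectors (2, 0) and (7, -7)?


u x v = u_x*v_y - u_y*v_x = 2*(-7) - 0*7
= (-14) - 0 = -14

-14


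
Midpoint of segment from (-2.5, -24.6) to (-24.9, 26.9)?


M = (((-2.5)+(-24.9))/2, ((-24.6)+26.9)/2)
= (-13.7, 1.15)

(-13.7, 1.15)


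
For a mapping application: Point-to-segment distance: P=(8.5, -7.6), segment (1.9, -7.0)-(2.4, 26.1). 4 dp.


Project P onto AB: t = 0 (clamped to [0,1])
Closest point on segment: (1.9, -7)
Distance: 6.6272

6.6272


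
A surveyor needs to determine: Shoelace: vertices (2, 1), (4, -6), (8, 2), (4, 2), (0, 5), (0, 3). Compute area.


Shoelace sum: (2*(-6) - 4*1) + (4*2 - 8*(-6)) + (8*2 - 4*2) + (4*5 - 0*2) + (0*3 - 0*5) + (0*1 - 2*3)
= 62
Area = |62|/2 = 31

31


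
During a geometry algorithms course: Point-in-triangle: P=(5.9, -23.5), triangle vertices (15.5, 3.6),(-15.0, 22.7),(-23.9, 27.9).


Cross products: AB x AP = 1009.91, BC x BP = 302.5, CA x CP = -1301.02
All same sign? no

No, outside


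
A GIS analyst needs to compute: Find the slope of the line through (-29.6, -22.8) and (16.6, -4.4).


slope = (y2-y1)/(x2-x1) = ((-4.4)-(-22.8))/(16.6-(-29.6)) = 18.4/46.2 = 0.3983

0.3983


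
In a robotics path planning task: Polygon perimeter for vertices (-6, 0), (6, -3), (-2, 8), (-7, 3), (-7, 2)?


Sides: (-6, 0)->(6, -3): sqrt(153) = 12.369317, (6, -3)->(-2, 8): sqrt(185) = 13.601471, (-2, 8)->(-7, 3): sqrt(50) = 7.071068, (-7, 3)->(-7, 2): sqrt(1) = 1, (-7, 2)->(-6, 0): sqrt(5) = 2.236068
Sum = 36.277924
Perimeter = 36.2779

36.2779


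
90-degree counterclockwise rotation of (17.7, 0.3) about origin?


90° CCW: (x,y) -> (-y, x)
(17.7,0.3) -> (-0.3, 17.7)

(-0.3, 17.7)


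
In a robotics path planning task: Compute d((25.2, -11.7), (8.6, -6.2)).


dx=-16.6, dy=5.5
d^2 = (-16.6)^2 + 5.5^2 = 305.81
d = sqrt(305.81) = 17.4874

17.4874


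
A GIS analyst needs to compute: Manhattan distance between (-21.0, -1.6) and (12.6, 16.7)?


|(-21)-12.6| + |(-1.6)-16.7| = 33.6 + 18.3 = 51.9

51.9


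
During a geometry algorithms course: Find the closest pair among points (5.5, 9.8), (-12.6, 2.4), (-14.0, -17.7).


d(P0,P1) = 19.5543, d(P0,P2) = 33.712, d(P1,P2) = 20.1487
Closest: P0 and P1

Closest pair: (5.5, 9.8) and (-12.6, 2.4), distance = 19.5543


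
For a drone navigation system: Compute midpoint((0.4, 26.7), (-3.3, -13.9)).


M = ((0.4+(-3.3))/2, (26.7+(-13.9))/2)
= (-1.45, 6.4)

(-1.45, 6.4)


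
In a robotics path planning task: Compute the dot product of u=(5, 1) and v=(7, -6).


u . v = u_x*v_x + u_y*v_y = 5*7 + 1*(-6)
= 35 + (-6) = 29

29


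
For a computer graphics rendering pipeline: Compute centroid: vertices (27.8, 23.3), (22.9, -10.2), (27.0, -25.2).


Centroid = ((x_A+x_B+x_C)/3, (y_A+y_B+y_C)/3)
= ((27.8+22.9+27)/3, (23.3+(-10.2)+(-25.2))/3)
= (25.9, -4.0333)

(25.9, -4.0333)


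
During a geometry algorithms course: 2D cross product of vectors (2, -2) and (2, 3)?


u x v = u_x*v_y - u_y*v_x = 2*3 - (-2)*2
= 6 - (-4) = 10

10


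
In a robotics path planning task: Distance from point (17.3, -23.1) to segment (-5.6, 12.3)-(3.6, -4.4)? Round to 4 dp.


Project P onto AB: t = 1 (clamped to [0,1])
Closest point on segment: (3.6, -4.4)
Distance: 23.1815

23.1815


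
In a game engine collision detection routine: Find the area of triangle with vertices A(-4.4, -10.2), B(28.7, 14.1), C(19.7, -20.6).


Area = |x_A(y_B-y_C) + x_B(y_C-y_A) + x_C(y_A-y_B)|/2
= |(-152.68) + (-298.48) + (-478.71)|/2
= 929.87/2 = 464.935

464.935


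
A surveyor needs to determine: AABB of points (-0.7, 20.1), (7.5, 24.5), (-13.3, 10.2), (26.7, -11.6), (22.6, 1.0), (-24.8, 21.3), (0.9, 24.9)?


x range: [-24.8, 26.7]
y range: [-11.6, 24.9]
Bounding box: (-24.8,-11.6) to (26.7,24.9)

(-24.8,-11.6) to (26.7,24.9)


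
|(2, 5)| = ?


|u| = sqrt(2^2 + 5^2) = sqrt(29) = 5.3852

5.3852


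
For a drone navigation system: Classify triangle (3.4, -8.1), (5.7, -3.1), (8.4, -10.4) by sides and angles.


Side lengths squared: AB^2=30.29, BC^2=60.58, CA^2=30.29
Sorted: [30.29, 30.29, 60.58]
By sides: Isosceles, By angles: Right

Isosceles, Right


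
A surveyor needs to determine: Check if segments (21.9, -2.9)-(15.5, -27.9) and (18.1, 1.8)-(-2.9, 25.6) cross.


Cross products: d1=8.26, d2=685.58, d3=-125.08, d4=-802.4
d1*d2 < 0 and d3*d4 < 0? no

No, they don't intersect


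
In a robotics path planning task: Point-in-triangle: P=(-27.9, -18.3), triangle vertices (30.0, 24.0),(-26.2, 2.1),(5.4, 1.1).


Cross products: AB x AP = 1109.25, BC x BP = -646.34, CA x CP = 285.33
All same sign? no

No, outside


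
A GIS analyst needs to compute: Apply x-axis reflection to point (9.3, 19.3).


Reflection over x-axis: (x,y) -> (x,-y)
(9.3, 19.3) -> (9.3, -19.3)

(9.3, -19.3)


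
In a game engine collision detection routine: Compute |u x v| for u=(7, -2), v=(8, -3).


|u x v| = |7*(-3) - (-2)*8|
= |(-21) - (-16)| = 5

5


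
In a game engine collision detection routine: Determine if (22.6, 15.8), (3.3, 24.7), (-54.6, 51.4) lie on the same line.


Cross product: (3.3-22.6)*(51.4-15.8) - (24.7-15.8)*((-54.6)-22.6)
= 0

Yes, collinear


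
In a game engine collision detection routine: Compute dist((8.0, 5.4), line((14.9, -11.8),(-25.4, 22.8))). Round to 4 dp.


|cross product| = 454.42
|line direction| = sqrt(2821.25) = 53.1154
Distance = 454.42/sqrt(2821.25) = 8.5553

8.5553


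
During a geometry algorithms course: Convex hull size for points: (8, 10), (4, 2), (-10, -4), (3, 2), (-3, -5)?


Convex hull vertices (CCW): (-10, -4), (-3, -5), (4, 2), (8, 10)
Count = 4

4


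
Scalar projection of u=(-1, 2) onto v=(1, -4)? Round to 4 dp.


u.v = -9, |v| = sqrt(17) = 4.1231
Scalar projection = u.v / |v| = -9 / sqrt(17) = -2.1828

-2.1828


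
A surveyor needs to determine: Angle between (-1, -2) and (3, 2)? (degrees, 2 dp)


u.v = -7, |u| = sqrt(5) = 2.2361, |v| = sqrt(13) = 3.6056
cos(theta) = u.v/(|u||v|) = -7/sqrt(65) = -0.868243
theta = acos(-0.868243) = 150.26 degrees

150.26 degrees


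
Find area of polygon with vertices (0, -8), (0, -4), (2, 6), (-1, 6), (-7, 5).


Shoelace sum: (0*(-4) - 0*(-8)) + (0*6 - 2*(-4)) + (2*6 - (-1)*6) + ((-1)*5 - (-7)*6) + ((-7)*(-8) - 0*5)
= 119
Area = |119|/2 = 59.5

59.5


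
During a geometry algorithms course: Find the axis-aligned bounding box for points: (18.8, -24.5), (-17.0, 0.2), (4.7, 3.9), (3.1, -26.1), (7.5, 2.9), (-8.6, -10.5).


x range: [-17, 18.8]
y range: [-26.1, 3.9]
Bounding box: (-17,-26.1) to (18.8,3.9)

(-17,-26.1) to (18.8,3.9)


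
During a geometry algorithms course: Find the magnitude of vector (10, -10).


|u| = sqrt(10^2 + (-10)^2) = sqrt(200) = 14.1421

14.1421


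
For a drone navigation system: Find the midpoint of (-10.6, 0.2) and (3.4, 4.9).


M = (((-10.6)+3.4)/2, (0.2+4.9)/2)
= (-3.6, 2.55)

(-3.6, 2.55)


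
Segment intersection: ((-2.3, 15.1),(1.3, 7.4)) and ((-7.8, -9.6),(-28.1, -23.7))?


Cross products: d1=-423.86, d2=-216.79, d3=-131.27, d4=-338.34
d1*d2 < 0 and d3*d4 < 0? no

No, they don't intersect


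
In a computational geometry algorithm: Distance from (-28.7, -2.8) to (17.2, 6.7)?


dx=45.9, dy=9.5
d^2 = 45.9^2 + 9.5^2 = 2197.06
d = sqrt(2197.06) = 46.8728

46.8728


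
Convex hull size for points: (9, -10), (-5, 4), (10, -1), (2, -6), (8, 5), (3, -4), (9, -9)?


Convex hull vertices (CCW): (-5, 4), (2, -6), (9, -10), (10, -1), (8, 5)
Count = 5

5


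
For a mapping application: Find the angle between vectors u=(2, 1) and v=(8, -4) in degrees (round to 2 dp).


u.v = 12, |u| = sqrt(5) = 2.2361, |v| = sqrt(80) = 8.9443
cos(theta) = u.v/(|u||v|) = 12/sqrt(400) = 0.6
theta = acos(0.6) = 53.13 degrees

53.13 degrees


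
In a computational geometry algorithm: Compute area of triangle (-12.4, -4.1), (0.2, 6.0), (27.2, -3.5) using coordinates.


Area = |x_A(y_B-y_C) + x_B(y_C-y_A) + x_C(y_A-y_B)|/2
= |(-117.8) + 0.12 + (-274.72)|/2
= 392.4/2 = 196.2

196.2


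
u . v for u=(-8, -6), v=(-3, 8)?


u . v = u_x*v_x + u_y*v_y = (-8)*(-3) + (-6)*8
= 24 + (-48) = -24

-24


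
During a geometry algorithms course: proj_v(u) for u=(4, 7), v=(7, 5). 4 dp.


u.v = 63, |v| = sqrt(74) = 8.6023
Scalar projection = u.v / |v| = 63 / sqrt(74) = 7.3236

7.3236


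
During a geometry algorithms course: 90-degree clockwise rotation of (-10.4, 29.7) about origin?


90° CW: (x,y) -> (y, -x)
(-10.4,29.7) -> (29.7, 10.4)

(29.7, 10.4)


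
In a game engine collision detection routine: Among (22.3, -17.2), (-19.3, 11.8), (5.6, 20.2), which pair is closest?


d(P0,P1) = 50.7106, d(P0,P2) = 40.9591, d(P1,P2) = 26.2787
Closest: P1 and P2

Closest pair: (-19.3, 11.8) and (5.6, 20.2), distance = 26.2787


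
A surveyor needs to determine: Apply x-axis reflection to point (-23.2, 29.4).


Reflection over x-axis: (x,y) -> (x,-y)
(-23.2, 29.4) -> (-23.2, -29.4)

(-23.2, -29.4)


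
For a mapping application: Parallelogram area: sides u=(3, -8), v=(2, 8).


|u x v| = |3*8 - (-8)*2|
= |24 - (-16)| = 40

40


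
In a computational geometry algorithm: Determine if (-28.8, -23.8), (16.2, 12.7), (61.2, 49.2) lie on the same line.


Cross product: (16.2-(-28.8))*(49.2-(-23.8)) - (12.7-(-23.8))*(61.2-(-28.8))
= 0

Yes, collinear


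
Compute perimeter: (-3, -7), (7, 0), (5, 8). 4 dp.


Sides: (-3, -7)->(7, 0): sqrt(149) = 12.206556, (7, 0)->(5, 8): sqrt(68) = 8.246211, (5, 8)->(-3, -7): sqrt(289) = 17
Sum = 37.452767
Perimeter = 37.4528

37.4528


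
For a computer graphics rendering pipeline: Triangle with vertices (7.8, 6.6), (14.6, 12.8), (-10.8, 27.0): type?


Side lengths squared: AB^2=84.68, BC^2=846.8, CA^2=762.12
Sorted: [84.68, 762.12, 846.8]
By sides: Scalene, By angles: Right

Scalene, Right


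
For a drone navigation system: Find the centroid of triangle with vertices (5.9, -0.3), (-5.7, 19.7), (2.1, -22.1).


Centroid = ((x_A+x_B+x_C)/3, (y_A+y_B+y_C)/3)
= ((5.9+(-5.7)+2.1)/3, ((-0.3)+19.7+(-22.1))/3)
= (0.7667, -0.9)

(0.7667, -0.9)


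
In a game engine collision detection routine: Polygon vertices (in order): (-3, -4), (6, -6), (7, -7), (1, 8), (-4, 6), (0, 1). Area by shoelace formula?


Shoelace sum: ((-3)*(-6) - 6*(-4)) + (6*(-7) - 7*(-6)) + (7*8 - 1*(-7)) + (1*6 - (-4)*8) + ((-4)*1 - 0*6) + (0*(-4) - (-3)*1)
= 142
Area = |142|/2 = 71

71


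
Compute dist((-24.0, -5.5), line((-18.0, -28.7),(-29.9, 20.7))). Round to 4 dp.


|cross product| = 20.32
|line direction| = sqrt(2581.97) = 50.8131
Distance = 20.32/sqrt(2581.97) = 0.3999

0.3999


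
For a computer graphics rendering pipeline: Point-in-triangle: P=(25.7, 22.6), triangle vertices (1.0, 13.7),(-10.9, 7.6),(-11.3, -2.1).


Cross products: AB x AP = 44.76, BC x BP = 349.02, CA x CP = -280.79
All same sign? no

No, outside


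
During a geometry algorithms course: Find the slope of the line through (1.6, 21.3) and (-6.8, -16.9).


slope = (y2-y1)/(x2-x1) = ((-16.9)-21.3)/((-6.8)-1.6) = (-38.2)/(-8.4) = 4.5476

4.5476


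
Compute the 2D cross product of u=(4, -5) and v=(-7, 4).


u x v = u_x*v_y - u_y*v_x = 4*4 - (-5)*(-7)
= 16 - 35 = -19

-19


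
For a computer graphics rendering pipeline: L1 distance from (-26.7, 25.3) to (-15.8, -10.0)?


|(-26.7)-(-15.8)| + |25.3-(-10)| = 10.9 + 35.3 = 46.2

46.2


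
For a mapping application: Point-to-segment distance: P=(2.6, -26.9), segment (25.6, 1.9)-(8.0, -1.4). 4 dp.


Project P onto AB: t = 1 (clamped to [0,1])
Closest point on segment: (8, -1.4)
Distance: 26.0655

26.0655


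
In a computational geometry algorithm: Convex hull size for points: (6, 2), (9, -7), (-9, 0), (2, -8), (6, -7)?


Convex hull vertices (CCW): (-9, 0), (2, -8), (9, -7), (6, 2)
Count = 4

4


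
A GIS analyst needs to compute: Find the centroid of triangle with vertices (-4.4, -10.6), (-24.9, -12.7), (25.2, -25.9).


Centroid = ((x_A+x_B+x_C)/3, (y_A+y_B+y_C)/3)
= (((-4.4)+(-24.9)+25.2)/3, ((-10.6)+(-12.7)+(-25.9))/3)
= (-1.3667, -16.4)

(-1.3667, -16.4)


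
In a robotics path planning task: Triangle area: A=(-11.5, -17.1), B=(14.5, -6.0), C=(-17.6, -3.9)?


Area = |x_A(y_B-y_C) + x_B(y_C-y_A) + x_C(y_A-y_B)|/2
= |24.15 + 191.4 + 195.36|/2
= 410.91/2 = 205.455

205.455


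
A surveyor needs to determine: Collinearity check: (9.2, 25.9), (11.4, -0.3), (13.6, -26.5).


Cross product: (11.4-9.2)*((-26.5)-25.9) - ((-0.3)-25.9)*(13.6-9.2)
= 0

Yes, collinear


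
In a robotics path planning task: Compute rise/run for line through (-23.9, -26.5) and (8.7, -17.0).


slope = (y2-y1)/(x2-x1) = ((-17)-(-26.5))/(8.7-(-23.9)) = 9.5/32.6 = 0.2914

0.2914


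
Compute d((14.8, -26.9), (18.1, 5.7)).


dx=3.3, dy=32.6
d^2 = 3.3^2 + 32.6^2 = 1073.65
d = sqrt(1073.65) = 32.7666

32.7666


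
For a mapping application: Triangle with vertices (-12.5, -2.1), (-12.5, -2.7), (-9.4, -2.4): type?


Side lengths squared: AB^2=0.36, BC^2=9.7, CA^2=9.7
Sorted: [0.36, 9.7, 9.7]
By sides: Isosceles, By angles: Acute

Isosceles, Acute


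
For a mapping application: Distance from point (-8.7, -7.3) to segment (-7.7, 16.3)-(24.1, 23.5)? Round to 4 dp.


Project P onto AB: t = 0 (clamped to [0,1])
Closest point on segment: (-7.7, 16.3)
Distance: 23.6212

23.6212


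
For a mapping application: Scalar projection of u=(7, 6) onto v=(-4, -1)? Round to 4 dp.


u.v = -34, |v| = sqrt(17) = 4.1231
Scalar projection = u.v / |v| = -34 / sqrt(17) = -8.2462

-8.2462


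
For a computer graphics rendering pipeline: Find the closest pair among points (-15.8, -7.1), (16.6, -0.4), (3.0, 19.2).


d(P0,P1) = 33.0855, d(P0,P2) = 32.3285, d(P1,P2) = 23.8562
Closest: P1 and P2

Closest pair: (16.6, -0.4) and (3.0, 19.2), distance = 23.8562


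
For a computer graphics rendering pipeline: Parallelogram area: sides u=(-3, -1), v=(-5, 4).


|u x v| = |(-3)*4 - (-1)*(-5)|
= |(-12) - 5| = 17

17


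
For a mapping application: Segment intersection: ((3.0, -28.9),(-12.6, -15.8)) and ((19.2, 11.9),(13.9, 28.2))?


Cross products: d1=480.3, d2=665.15, d3=-848.7, d4=-1033.55
d1*d2 < 0 and d3*d4 < 0? no

No, they don't intersect


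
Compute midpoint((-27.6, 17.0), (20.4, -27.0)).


M = (((-27.6)+20.4)/2, (17+(-27))/2)
= (-3.6, -5)

(-3.6, -5)


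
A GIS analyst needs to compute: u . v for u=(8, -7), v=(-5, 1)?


u . v = u_x*v_x + u_y*v_y = 8*(-5) + (-7)*1
= (-40) + (-7) = -47

-47


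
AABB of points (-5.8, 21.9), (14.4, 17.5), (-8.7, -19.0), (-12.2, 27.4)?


x range: [-12.2, 14.4]
y range: [-19, 27.4]
Bounding box: (-12.2,-19) to (14.4,27.4)

(-12.2,-19) to (14.4,27.4)


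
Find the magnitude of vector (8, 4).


|u| = sqrt(8^2 + 4^2) = sqrt(80) = 8.9443

8.9443


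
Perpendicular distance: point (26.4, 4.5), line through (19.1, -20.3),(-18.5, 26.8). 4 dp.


|cross product| = 1276.31
|line direction| = sqrt(3632.17) = 60.2675
Distance = 1276.31/sqrt(3632.17) = 21.1774

21.1774


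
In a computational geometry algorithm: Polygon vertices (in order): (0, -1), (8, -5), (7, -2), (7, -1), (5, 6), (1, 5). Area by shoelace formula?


Shoelace sum: (0*(-5) - 8*(-1)) + (8*(-2) - 7*(-5)) + (7*(-1) - 7*(-2)) + (7*6 - 5*(-1)) + (5*5 - 1*6) + (1*(-1) - 0*5)
= 99
Area = |99|/2 = 49.5

49.5


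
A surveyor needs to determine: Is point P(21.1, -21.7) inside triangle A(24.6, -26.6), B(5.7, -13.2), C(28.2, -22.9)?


Cross products: AB x AP = -45.71, BC x BP = -41.87, CA x CP = -30.59
All same sign? yes

Yes, inside


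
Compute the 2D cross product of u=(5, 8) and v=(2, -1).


u x v = u_x*v_y - u_y*v_x = 5*(-1) - 8*2
= (-5) - 16 = -21

-21


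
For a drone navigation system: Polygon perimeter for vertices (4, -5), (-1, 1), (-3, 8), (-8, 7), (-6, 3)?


Sides: (4, -5)->(-1, 1): sqrt(61) = 7.81025, (-1, 1)->(-3, 8): sqrt(53) = 7.28011, (-3, 8)->(-8, 7): sqrt(26) = 5.09902, (-8, 7)->(-6, 3): sqrt(20) = 4.472136, (-6, 3)->(4, -5): sqrt(164) = 12.806248
Sum = 37.467764
Perimeter = 37.4678

37.4678


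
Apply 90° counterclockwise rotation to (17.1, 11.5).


90° CCW: (x,y) -> (-y, x)
(17.1,11.5) -> (-11.5, 17.1)

(-11.5, 17.1)


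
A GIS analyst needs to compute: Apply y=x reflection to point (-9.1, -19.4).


Reflection over y=x: (x,y) -> (y,x)
(-9.1, -19.4) -> (-19.4, -9.1)

(-19.4, -9.1)


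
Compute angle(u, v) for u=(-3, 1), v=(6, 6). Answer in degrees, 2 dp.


u.v = -12, |u| = sqrt(10) = 3.1623, |v| = sqrt(72) = 8.4853
cos(theta) = u.v/(|u||v|) = -12/sqrt(720) = -0.447214
theta = acos(-0.447214) = 116.57 degrees

116.57 degrees


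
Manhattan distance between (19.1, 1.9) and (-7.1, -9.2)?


|19.1-(-7.1)| + |1.9-(-9.2)| = 26.2 + 11.1 = 37.3

37.3


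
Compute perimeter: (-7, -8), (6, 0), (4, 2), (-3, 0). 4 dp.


Sides: (-7, -8)->(6, 0): sqrt(233) = 15.264338, (6, 0)->(4, 2): sqrt(8) = 2.828427, (4, 2)->(-3, 0): sqrt(53) = 7.28011, (-3, 0)->(-7, -8): sqrt(80) = 8.944272
Sum = 34.317147
Perimeter = 34.3171

34.3171


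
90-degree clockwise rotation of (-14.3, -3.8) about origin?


90° CW: (x,y) -> (y, -x)
(-14.3,-3.8) -> (-3.8, 14.3)

(-3.8, 14.3)


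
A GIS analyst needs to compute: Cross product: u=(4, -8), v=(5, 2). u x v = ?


u x v = u_x*v_y - u_y*v_x = 4*2 - (-8)*5
= 8 - (-40) = 48

48


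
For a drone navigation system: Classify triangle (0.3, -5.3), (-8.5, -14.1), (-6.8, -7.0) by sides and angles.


Side lengths squared: AB^2=154.88, BC^2=53.3, CA^2=53.3
Sorted: [53.3, 53.3, 154.88]
By sides: Isosceles, By angles: Obtuse

Isosceles, Obtuse
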